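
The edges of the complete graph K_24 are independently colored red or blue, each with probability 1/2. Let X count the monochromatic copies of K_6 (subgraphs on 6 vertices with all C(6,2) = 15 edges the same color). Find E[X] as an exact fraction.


Let X = Σ_S X_S over the C(24, 6) = 134596 subsets S of size 6, where X_S = 1 if the K_6 on S is monochromatic.
For a fixed S, the K_6 on S has C(6, 2) = 15 edges. P[all 15 edges red] = (1/2)^15, and likewise for blue, so P[monochromatic] = 2·(1/2)^15 = 2^{1 − 15} = 1/16384.
By linearity: E[X] = C(24, 6) · 2^{1 − 15} = 134596 · 1/16384 = 33649/4096.
Numerically: E[X] ≈ 8.2151.

E[X] = C(24,6)·2^(1−C(6,2)) = 33649/4096 ≈ 8.2151.


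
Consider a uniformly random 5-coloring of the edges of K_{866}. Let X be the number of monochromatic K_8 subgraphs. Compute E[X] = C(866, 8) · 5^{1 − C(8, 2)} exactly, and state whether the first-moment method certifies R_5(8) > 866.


E[X] = C(866, 8) · 5^{1 − 28} = 7595214554331451620 · 5^{−27} = 7595214554331451620/7450580596923828125.
As a reduced fraction: E[X] = 1519042910866290324/1490116119384765625 ≈ 1.019.
Is E[X] < 1? NO.
Since E[X] ≥ 1, the first-moment bound is inconclusive at n = 866; it does NOT by itself certify R_5(8) > 866.

E[X] = 1519042910866290324/1490116119384765625 ≈ 1.019; E[X] ≥ 1; first-moment method inconclusive here.


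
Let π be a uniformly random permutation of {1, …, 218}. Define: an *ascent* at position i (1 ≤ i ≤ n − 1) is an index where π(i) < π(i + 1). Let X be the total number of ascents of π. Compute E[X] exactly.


Write X = Σ X_I over i = 1, …, 217, with X_I the indicator of one ascent.
There are 217 indicators.
For each fixed i, the pair (π(i), π(i+1)) is a uniformly random ordered pair of distinct values from {1, …, 218}; by symmetry P[π(i) < π(i+1)] = 1/2.
By linearity: E[X] = 217 · (1/2) = (218 − 1) · (1/2) = 217/2 ≈ 108.500.

E[X] = 217/2 = 108.500.


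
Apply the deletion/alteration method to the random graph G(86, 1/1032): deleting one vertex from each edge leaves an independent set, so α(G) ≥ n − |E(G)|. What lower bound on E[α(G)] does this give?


E[|E(G)|] = C(86, 2)·p = 3655 · (1/1032) = 85/24.
E[α(G)] ≥ n − E[|E(G)|] = 86 − 85/24 = 1979/24.
Numerically: ≈ 82.458.
(This is only a lower bound; the true E[α(G)] may be larger.)

E[α(G)] ≥ 1979/24 ≈ 82.458.


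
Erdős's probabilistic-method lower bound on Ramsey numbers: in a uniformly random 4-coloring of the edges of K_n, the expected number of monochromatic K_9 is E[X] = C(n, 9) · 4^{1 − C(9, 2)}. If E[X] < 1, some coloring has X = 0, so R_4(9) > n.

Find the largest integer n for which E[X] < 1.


We need C(n, 9) · 4^{1 − 36} < 1, i.e. C(n, 9) < 4^{36 − 1} = 1180591620717411303424.
Check values of n near the boundary:
  n = 913: C(913, 9) = 1167605542753639808390; 1167605542753639808390 < 1180591620717411303424? YES
  n = 914: C(914, 9) = 1179217089587653905932; 1179217089587653905932 < 1180591620717411303424? YES
  n = 915: C(915, 9) = 1190931166636537885130; 1190931166636537885130 < 1180591620717411303424? NO
  n = 916: C(916, 9) = 1202748565202942340440; 1202748565202942340440 < 1180591620717411303424? NO
  n = 917: C(917, 9) = 1214670081818390006810; 1214670081818390006810 < 1180591620717411303424? NO
The largest n with C(n, 9) < 1180591620717411303424 is n = 914 (where E[X] = 294804272396913476483/295147905179352825856 ≈ 0.999). Hence R_4(9) > 914, i.e. R_4(9) ≥ 915.

Largest n = 914; hence R_4(9) > 914.


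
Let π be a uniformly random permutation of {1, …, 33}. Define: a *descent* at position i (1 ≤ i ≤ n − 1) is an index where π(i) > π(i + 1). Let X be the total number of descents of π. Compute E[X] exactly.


Write X = Σ X_I over i = 1, …, 32, with X_I the indicator of one descent.
There are 32 indicators.
For each fixed i, the pair (π(i), π(i+1)) is a uniformly random ordered pair of distinct values from {1, …, 33}; by symmetry P[π(i) > π(i+1)] = 1/2.
By linearity: E[X] = 32 · (1/2) = (33 − 1) · (1/2) = 16 ≈ 16.000.

E[X] = 16 = 16.000.


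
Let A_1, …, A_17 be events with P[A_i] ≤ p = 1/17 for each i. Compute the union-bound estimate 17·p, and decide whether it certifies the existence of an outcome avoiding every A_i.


Union bound: P[∪_{i=1}^{17} A_i] ≤ Σ_i P[A_i] ≤ 17·p = 17·(1/17) = 1.
Numerically: 1 ≈ 1.000000.
Is 1 < 1? NO.
Since the bound 1 is ≥ 1, the union bound is uninformative here; it does NOT by itself certify existence.

17·p = 1 ≈ 1.000000; existence NOT certified by the union bound.


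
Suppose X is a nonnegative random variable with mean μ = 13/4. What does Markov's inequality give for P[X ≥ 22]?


μ = E[X] = 13/4, a = 22.
Markov: P[X ≥ 22] ≤ μ/a = (13/4)/22 = 13/88.
Numerically: ≈ 0.14773.
(Since a = 22 > μ = 3.25000, the bound 13/88 is < 1 and informative.)

P[X ≥ 22] ≤ 13/88 ≈ 0.14773.


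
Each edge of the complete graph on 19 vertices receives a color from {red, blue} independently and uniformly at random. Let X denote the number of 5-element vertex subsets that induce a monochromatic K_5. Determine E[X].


Let X = Σ_S X_S over the C(19, 5) = 11628 subsets S of size 5, where X_S = 1 if the K_5 on S is monochromatic.
For a fixed S, the K_5 on S has C(5, 2) = 10 edges. P[all 10 edges red] = (1/2)^10, and likewise for blue, so P[monochromatic] = 2·(1/2)^10 = 2^{1 − 10} = 1/512.
By linearity: E[X] = C(19, 5) · 2^{1 − 10} = 11628 · 1/512 = 2907/128.
Numerically: E[X] ≈ 22.710938.

E[X] = C(19,5)·2^(1−C(5,2)) = 2907/128 ≈ 22.710938.


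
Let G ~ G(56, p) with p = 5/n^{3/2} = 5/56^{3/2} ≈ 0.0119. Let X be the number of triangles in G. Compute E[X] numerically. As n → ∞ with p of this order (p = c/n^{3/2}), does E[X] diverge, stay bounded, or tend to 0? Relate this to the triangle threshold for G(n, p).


Number of potential triangles: C(56, 3) = 27720.
Each occurs with probability p³ ≈ (0.0119)³ ≈ 1.69849e-06.
By linearity: E[X] = C(56, 3)·p³ ≈ 27720 · 1.69849e-06 ≈ 0.047.
Since α = 3/2 > 1, p = c/n^{3/2} = o(1/n) is below the triangle threshold p ~ 1/n. Asymptotically E[X] ~ (c³/6)·n^{3(1−α)} = (5³/6)·n^{-1.5} → 0, so by Markov's inequality G has no triangles w.h.p.

E[X] ≈ 0.047; in regime p = Θ(1/n^{3/2}) E[X] tends to 0 (below the triangle threshold p ~ 1/n).


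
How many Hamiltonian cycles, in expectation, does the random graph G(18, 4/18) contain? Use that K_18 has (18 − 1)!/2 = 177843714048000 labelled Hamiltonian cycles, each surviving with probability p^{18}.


K_18 has (18 − 1)!/2 = 177843714048000 labelled Hamiltonian cycles.
For each such Hamiltonian cycle H, let X_H = 1 if all 18 edges of H are present in G. Then P[X_H = 1] = p^{18} = (2/9)^{18} = 262144/150094635296999121.
By linearity: E[X] = Σ_H E[X_H] = 177843714048000 · p^{18} = 177843714048000 · 262144/150094635296999121 = 63951526166528000/205891132094649.
Numerically: E[X] ≈ 310.608.

E[X] = 177843714048000 · (2/9)^{18} = 63951526166528000/205891132094649 ≈ 310.608.


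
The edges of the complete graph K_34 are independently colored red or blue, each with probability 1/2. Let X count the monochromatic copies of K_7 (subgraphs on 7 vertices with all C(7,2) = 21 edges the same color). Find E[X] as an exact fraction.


Let X = Σ_S X_S over the C(34, 7) = 5379616 subsets S of size 7, where X_S = 1 if the K_7 on S is monochromatic.
For a fixed S, the K_7 on S has C(7, 2) = 21 edges. P[all 21 edges red] = (1/2)^21, and likewise for blue, so P[monochromatic] = 2·(1/2)^21 = 2^{1 − 21} = 1/1048576.
Summing: E[X] = C(34, 7) · 2^{1 − 21} = 5379616 · 1/1048576 = 168113/32768.
Numerically: E[X] ≈ 5.13040.

E[X] = C(34,7)·2^(1−C(7,2)) = 168113/32768 ≈ 5.13040.


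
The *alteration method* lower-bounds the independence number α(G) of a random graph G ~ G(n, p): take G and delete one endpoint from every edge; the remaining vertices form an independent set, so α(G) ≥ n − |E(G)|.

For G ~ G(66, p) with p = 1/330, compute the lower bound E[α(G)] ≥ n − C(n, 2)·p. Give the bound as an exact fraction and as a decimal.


E[|E(G)|] = C(66, 2)·p = 2145 · (1/330) = 13/2.
E[α(G)] ≥ n − E[|E(G)|] = 66 − 13/2 = 119/2.
Numerically: ≈ 59.500000.
(This is only a lower bound; the true E[α(G)] may be larger.)

E[α(G)] ≥ 119/2 ≈ 59.500000.


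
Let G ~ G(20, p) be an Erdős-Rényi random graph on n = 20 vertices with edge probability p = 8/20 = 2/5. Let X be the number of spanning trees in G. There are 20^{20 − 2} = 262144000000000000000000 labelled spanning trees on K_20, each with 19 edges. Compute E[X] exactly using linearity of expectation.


K_20 has 20^{20 − 2} = 262144000000000000000000 labelled spanning trees.
For each such spanning tree H, let X_H = 1 if all 19 edges of H are present in G. Then P[X_H = 1] = p^{19} = (2/5)^{19} = 524288/19073486328125.
By linearity of expectation: E[X] = Σ_H E[X_H] = 262144000000000000000000 · p^{19} = 262144000000000000000000 · 524288/19073486328125 = 36028797018963968/5.
Numerically: E[X] ≈ 7.2058e+15.

E[X] = 262144000000000000000000 · (2/5)^{19} = 36028797018963968/5 ≈ 7.2058e+15.


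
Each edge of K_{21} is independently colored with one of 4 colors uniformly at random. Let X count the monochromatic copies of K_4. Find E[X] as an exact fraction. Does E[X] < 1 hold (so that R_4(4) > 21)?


E[X] = C(21, 4) · 4^{1 − 6} = 5985 · 4^{−5} = 5985/1024.
As a reduced fraction: E[X] = 5985/1024 ≈ 5.845.
Is E[X] < 1? NO.
Since E[X] ≥ 1, the first-moment bound is inconclusive at n = 21; it does NOT by itself certify R_4(4) > 21.

E[X] = 5985/1024 ≈ 5.845; E[X] ≥ 1; first-moment method inconclusive here.


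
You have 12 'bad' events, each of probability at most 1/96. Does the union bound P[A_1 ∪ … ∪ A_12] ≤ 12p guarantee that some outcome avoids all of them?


Union bound: P[∪_{i=1}^{12} A_i] ≤ Σ_i P[A_i] ≤ 12·p = 12·(1/96) = 1/8.
Numerically: 1/8 ≈ 0.12500.
Is 1/8 < 1? YES.
Since P[∪ A_i] ≤ 1/8 < 1, the complement has P[∩ A_i^c] ≥ 1 − 1/8 = 7/8 > 0, so some outcome avoids every A_i.

12·p = 1/8 ≈ 0.12500; existence CERTIFIED by the union bound.


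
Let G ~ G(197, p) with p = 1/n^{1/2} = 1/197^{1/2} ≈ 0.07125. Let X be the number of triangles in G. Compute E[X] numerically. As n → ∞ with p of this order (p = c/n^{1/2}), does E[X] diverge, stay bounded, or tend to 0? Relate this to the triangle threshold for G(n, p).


Number of potential triangles: C(197, 3) = 1254890.
Each occurs with probability p³ ≈ (0.07125)³ ≈ 3.616602e-04.
By linearity: E[X] = C(197, 3)·p³ ≈ 1254890 · 3.616602e-04 ≈ 453.8437.
Since α = 1/2 < 1, p = c/n^{1/2} ≫ 1/n is above the triangle threshold p ~ 1/n. Asymptotically E[X] ~ (c³/6)·n^{3(1−α)} = (1³/6)·n^{1.5} → ∞; triangles are abundant w.h.p.

E[X] ≈ 453.8437; in regime p = Θ(1/n^{1/2}) E[X] diverges (above the triangle threshold p ~ 1/n).


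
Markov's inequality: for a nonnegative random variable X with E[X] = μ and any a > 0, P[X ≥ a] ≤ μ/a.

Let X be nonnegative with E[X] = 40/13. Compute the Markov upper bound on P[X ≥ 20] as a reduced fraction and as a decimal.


μ = E[X] = 40/13, a = 20.
Markov: P[X ≥ 20] ≤ μ/a = (40/13)/20 = 2/13.
Numerically: ≈ 0.15385.
(Since a = 20 > μ = 3.07692, the bound 2/13 is < 1 and informative.)

P[X ≥ 20] ≤ 2/13 ≈ 0.15385.


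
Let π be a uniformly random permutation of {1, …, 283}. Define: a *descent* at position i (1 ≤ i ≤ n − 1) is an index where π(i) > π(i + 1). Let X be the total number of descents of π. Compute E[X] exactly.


Write X = Σ X_I over i = 1, …, 282, with X_I the indicator of one descent.
There are 282 indicators.
For each fixed i, the pair (π(i), π(i+1)) is a uniformly random ordered pair of distinct values from {1, …, 283}; by symmetry P[π(i) > π(i+1)] = 1/2.
By linearity: E[X] = 282 · (1/2) = (283 − 1) · (1/2) = 141 ≈ 141.000.

E[X] = 141 = 141.000.


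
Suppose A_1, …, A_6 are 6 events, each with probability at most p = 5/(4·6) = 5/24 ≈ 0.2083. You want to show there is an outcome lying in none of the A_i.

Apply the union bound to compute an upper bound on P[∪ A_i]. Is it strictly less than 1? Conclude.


Union bound: P[∪_{i=1}^{6} A_i] ≤ Σ_i P[A_i] ≤ 6·p = 6·(5/24) = 5/4.
Numerically: 5/4 ≈ 1.2500.
Is 5/4 < 1? NO.
Since the bound 5/4 is ≥ 1, the union bound is uninformative here; it does NOT by itself certify existence.

6·p = 5/4 ≈ 1.2500; existence NOT certified by the union bound.


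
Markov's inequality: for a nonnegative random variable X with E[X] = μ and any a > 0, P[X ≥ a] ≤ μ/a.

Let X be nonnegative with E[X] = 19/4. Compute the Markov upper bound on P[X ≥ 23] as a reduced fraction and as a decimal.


μ = E[X] = 19/4, a = 23.
Markov: P[X ≥ 23] ≤ μ/a = (19/4)/23 = 19/92.
Numerically: ≈ 0.206522.
(Since a = 23 > μ = 4.750000, the bound 19/92 is < 1 and informative.)

P[X ≥ 23] ≤ 19/92 ≈ 0.206522.


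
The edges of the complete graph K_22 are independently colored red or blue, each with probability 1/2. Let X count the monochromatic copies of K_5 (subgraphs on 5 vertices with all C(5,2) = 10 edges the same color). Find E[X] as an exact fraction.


Let X = Σ_S X_S over the C(22, 5) = 26334 subsets S of size 5, where X_S = 1 if the K_5 on S is monochromatic.
For a fixed S, the K_5 on S has C(5, 2) = 10 edges. P[all 10 edges red] = (1/2)^10, and likewise for blue, so P[monochromatic] = 2·(1/2)^10 = 2^{1 − 10} = 1/512.
By linearity of expectation: E[X] = C(22, 5) · 2^{1 − 10} = 26334 · 1/512 = 13167/256.
Numerically: E[X] ≈ 51.4336.

E[X] = C(22,5)·2^(1−C(5,2)) = 13167/256 ≈ 51.4336.


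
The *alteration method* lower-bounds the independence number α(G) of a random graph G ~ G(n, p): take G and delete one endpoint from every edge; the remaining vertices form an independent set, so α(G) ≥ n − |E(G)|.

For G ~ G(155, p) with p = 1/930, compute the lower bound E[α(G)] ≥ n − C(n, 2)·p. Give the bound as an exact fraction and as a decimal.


E[|E(G)|] = C(155, 2)·p = 11935 · (1/930) = 77/6.
E[α(G)] ≥ n − E[|E(G)|] = 155 − 77/6 = 853/6.
Numerically: ≈ 142.166667.
(This is only a lower bound; the true E[α(G)] may be larger.)

E[α(G)] ≥ 853/6 ≈ 142.166667.


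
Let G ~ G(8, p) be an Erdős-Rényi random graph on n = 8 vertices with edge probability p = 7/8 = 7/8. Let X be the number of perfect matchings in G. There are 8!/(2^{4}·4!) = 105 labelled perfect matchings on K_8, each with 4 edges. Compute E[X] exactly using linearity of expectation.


K_8 has 8!/(2^{4}·4!) = 105 labelled perfect matchings.
For each such perfect matching H, let X_H = 1 if all 4 edges of H are present in G. Then P[X_H = 1] = p^{4} = (7/8)^{4} = 2401/4096.
By linearity of expectation: E[X] = Σ_H E[X_H] = 105 · p^{4} = 105 · 2401/4096 = 252105/4096.
Numerically: E[X] ≈ 61.549.

E[X] = 105 · (7/8)^{4} = 252105/4096 ≈ 61.549.


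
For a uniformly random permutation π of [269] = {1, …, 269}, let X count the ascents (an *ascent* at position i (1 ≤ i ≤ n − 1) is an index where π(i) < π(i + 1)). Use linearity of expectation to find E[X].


Write X = Σ X_I over i = 1, …, 268, with X_I the indicator of one ascent.
There are 268 indicators.
For each fixed i, the pair (π(i), π(i+1)) is a uniformly random ordered pair of distinct values from {1, …, 269}; by symmetry P[π(i) < π(i+1)] = 1/2.
By linearity: E[X] = 268 · (1/2) = (269 − 1) · (1/2) = 134 ≈ 134.0000.

E[X] = 134 = 134.0000.


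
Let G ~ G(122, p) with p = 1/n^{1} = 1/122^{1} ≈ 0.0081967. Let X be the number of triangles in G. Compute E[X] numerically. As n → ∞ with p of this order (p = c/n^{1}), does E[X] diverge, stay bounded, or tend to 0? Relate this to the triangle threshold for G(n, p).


Number of potential triangles: C(122, 3) = 295240.
Each occurs with probability p³ ≈ (0.0081967)³ ≈ 5.5070689e-07.
By linearity: E[X] = C(122, 3)·p³ ≈ 295240 · 5.5070689e-07 ≈ 0.16259.
Here α = 1, so p = 1/n is exactly at the triangle threshold p ~ 1/n. Asymptotically E[X] → c³/6 = 1³/6 = 1/6 ≈ 0.16667, a bounded constant. In this regime the triangle count is asymptotically Poisson(c³/6).

E[X] ≈ 0.16259; in regime p = Θ(1/n^{1}) E[X] stays bounded (at the triangle threshold p ~ 1/n).


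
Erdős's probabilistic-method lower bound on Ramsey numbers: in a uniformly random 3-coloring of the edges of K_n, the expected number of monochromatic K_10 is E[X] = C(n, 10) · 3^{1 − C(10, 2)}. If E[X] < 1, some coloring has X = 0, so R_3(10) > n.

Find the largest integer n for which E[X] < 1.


We need C(n, 10) · 3^{1 − 45} < 1, i.e. C(n, 10) < 3^{45 − 1} = 984770902183611232881.
Check values of n near the boundary:
  n = 567: C(567, 10) = 873787071273467749398; 873787071273467749398 < 984770902183611232881? YES
  n = 568: C(568, 10) = 889446337783744949208; 889446337783744949208 < 984770902183611232881? YES
  n = 569: C(569, 10) = 905357721286137524328; 905357721286137524328 < 984770902183611232881? YES
  n = 570: C(570, 10) = 921524823451961408691; 921524823451961408691 < 984770902183611232881? YES
  n = 571: C(571, 10) = 937951290893172842001; 937951290893172842001 < 984770902183611232881? YES
  n = 572: C(572, 10) = 954640815642161682606; 954640815642161682606 < 984770902183611232881? YES
  n = 573: C(573, 10) = 971597135635805762226; 971597135635805762226 < 984770902183611232881? YES
  n = 574: C(574, 10) = 988824035203816502691; 988824035203816502691 < 984770902183611232881? NO
The largest n with C(n, 10) < 984770902183611232881 is n = 573 (where E[X] = 35985079097622435638/36472996377170786403 ≈ 0.987). Hence R_3(10) > 573, i.e. R_3(10) ≥ 574.

Largest n = 573; hence R_3(10) > 573.


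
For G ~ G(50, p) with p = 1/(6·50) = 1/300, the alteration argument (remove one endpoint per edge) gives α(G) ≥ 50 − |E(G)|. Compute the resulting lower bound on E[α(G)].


E[|E(G)|] = C(50, 2)·p = 1225 · (1/300) = 49/12.
E[α(G)] ≥ n − E[|E(G)|] = 50 − 49/12 = 551/12.
Numerically: ≈ 45.916667.
(This is only a lower bound; the true E[α(G)] may be larger.)

E[α(G)] ≥ 551/12 ≈ 45.916667.


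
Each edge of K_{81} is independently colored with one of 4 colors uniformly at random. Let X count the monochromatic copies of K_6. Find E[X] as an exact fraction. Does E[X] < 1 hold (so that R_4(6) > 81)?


E[X] = C(81, 6) · 4^{1 − 15} = 324540216 · 4^{−14} = 324540216/268435456.
As a reduced fraction: E[X] = 40567527/33554432 ≈ 1.20901.
Is E[X] < 1? NO.
Since E[X] ≥ 1, the first-moment bound is inconclusive at n = 81; it does NOT by itself certify R_4(6) > 81.

E[X] = 40567527/33554432 ≈ 1.20901; E[X] ≥ 1; first-moment method inconclusive here.


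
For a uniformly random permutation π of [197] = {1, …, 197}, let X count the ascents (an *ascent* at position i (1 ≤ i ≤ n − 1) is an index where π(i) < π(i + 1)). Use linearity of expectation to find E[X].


Write X = Σ X_I over i = 1, …, 196, with X_I the indicator of one ascent.
There are 196 indicators.
For each fixed i, the pair (π(i), π(i+1)) is a uniformly random ordered pair of distinct values from {1, …, 197}; by symmetry P[π(i) < π(i+1)] = 1/2.
By linearity: E[X] = 196 · (1/2) = (197 − 1) · (1/2) = 98 ≈ 98.000.

E[X] = 98 = 98.000.


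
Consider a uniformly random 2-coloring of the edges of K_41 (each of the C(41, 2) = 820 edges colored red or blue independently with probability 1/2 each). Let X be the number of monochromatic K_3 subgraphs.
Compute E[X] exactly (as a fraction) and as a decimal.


Let X = Σ_S X_S over the C(41, 3) = 10660 subsets S of size 3, where X_S = 1 if the K_3 on S is monochromatic.
For a fixed S, the K_3 on S has C(3, 2) = 3 edges. P[all 3 edges red] = (1/2)^3, and likewise for blue, so P[monochromatic] = 2·(1/2)^3 = 2^{1 − 3} = 1/4.
By linearity: E[X] = C(41, 3) · 2^{1 − 3} = 10660 · 1/4 = 2665.
Numerically: E[X] ≈ 2665.000.

E[X] = C(41,3)·2^(1−C(3,2)) = 2665 ≈ 2665.000.


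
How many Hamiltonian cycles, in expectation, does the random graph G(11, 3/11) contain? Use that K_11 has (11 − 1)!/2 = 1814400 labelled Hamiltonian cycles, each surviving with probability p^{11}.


K_11 has (11 − 1)!/2 = 1814400 labelled Hamiltonian cycles.
For each such Hamiltonian cycle H, let X_H = 1 if all 11 edges of H are present in G. Then P[X_H = 1] = p^{11} = (3/11)^{11} = 177147/285311670611.
By linearity of expectation: E[X] = Σ_H E[X_H] = 1814400 · p^{11} = 1814400 · 177147/285311670611 = 321415516800/285311670611.
Numerically: E[X] ≈ 1.1265.

E[X] = 1814400 · (3/11)^{11} = 321415516800/285311670611 ≈ 1.1265.


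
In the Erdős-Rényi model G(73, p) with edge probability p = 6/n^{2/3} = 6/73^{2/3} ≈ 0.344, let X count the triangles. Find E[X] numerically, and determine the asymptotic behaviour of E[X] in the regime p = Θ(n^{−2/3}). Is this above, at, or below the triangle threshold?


Number of potential triangles: C(73, 3) = 62196.
Each occurs with probability p³ ≈ (0.344)³ ≈ 4.05329e-02.
By linearity: E[X] = C(73, 3)·p³ ≈ 62196 · 4.05329e-02 ≈ 2520.986.
Since α = 2/3 < 1, p = c/n^{2/3} ≫ 1/n is above the triangle threshold p ~ 1/n. Asymptotically E[X] ~ (c³/6)·n^{3(1−α)} = (6³/6)·n^{1} → ∞; triangles are abundant w.h.p.

E[X] ≈ 2520.986; in regime p = Θ(1/n^{2/3}) E[X] diverges (above the triangle threshold p ~ 1/n).


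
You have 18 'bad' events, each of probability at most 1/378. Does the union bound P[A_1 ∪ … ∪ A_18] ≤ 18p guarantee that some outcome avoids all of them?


Union bound: P[∪_{i=1}^{18} A_i] ≤ Σ_i P[A_i] ≤ 18·p = 18·(1/378) = 1/21.
Numerically: 1/21 ≈ 0.04762.
Is 1/21 < 1? YES.
Since P[∪ A_i] ≤ 1/21 < 1, the complement has P[∩ A_i^c] ≥ 1 − 1/21 = 20/21 > 0, so some outcome avoids every A_i.

18·p = 1/21 ≈ 0.04762; existence CERTIFIED by the union bound.


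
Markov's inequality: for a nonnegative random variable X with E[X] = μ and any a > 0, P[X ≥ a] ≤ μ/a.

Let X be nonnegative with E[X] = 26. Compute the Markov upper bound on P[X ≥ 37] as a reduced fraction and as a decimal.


μ = E[X] = 26, a = 37.
Markov: P[X ≥ 37] ≤ μ/a = (26)/37 = 26/37.
Numerically: ≈ 0.703.
(Since a = 37 > μ = 26.000, the bound 26/37 is < 1 and informative.)

P[X ≥ 37] ≤ 26/37 ≈ 0.703.


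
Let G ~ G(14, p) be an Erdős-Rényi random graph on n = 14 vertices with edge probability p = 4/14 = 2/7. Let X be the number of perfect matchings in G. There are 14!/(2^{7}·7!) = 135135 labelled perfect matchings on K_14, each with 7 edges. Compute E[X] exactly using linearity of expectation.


K_14 has 14!/(2^{7}·7!) = 135135 labelled perfect matchings.
For each such perfect matching H, let X_H = 1 if all 7 edges of H are present in G. Then P[X_H = 1] = p^{7} = (2/7)^{7} = 128/823543.
By linearity: E[X] = Σ_H E[X_H] = 135135 · p^{7} = 135135 · 128/823543 = 2471040/117649.
Numerically: E[X] ≈ 21.003.

E[X] = 135135 · (2/7)^{7} = 2471040/117649 ≈ 21.003.


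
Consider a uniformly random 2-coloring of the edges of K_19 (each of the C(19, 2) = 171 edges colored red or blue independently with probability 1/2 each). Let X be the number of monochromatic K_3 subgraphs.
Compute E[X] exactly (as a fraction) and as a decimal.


Let X = Σ_S X_S over the C(19, 3) = 969 subsets S of size 3, where X_S = 1 if the K_3 on S is monochromatic.
For a fixed S, the K_3 on S has C(3, 2) = 3 edges. P[all 3 edges red] = (1/2)^3, and likewise for blue, so P[monochromatic] = 2·(1/2)^3 = 2^{1 − 3} = 1/4.
By linearity: E[X] = C(19, 3) · 2^{1 − 3} = 969 · 1/4 = 969/4.
Numerically: E[X] ≈ 242.250.

E[X] = C(19,3)·2^(1−C(3,2)) = 969/4 ≈ 242.250.


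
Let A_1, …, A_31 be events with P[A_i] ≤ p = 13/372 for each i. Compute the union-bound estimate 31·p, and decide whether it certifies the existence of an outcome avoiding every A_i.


Union bound: P[∪_{i=1}^{31} A_i] ≤ Σ_i P[A_i] ≤ 31·p = 31·(13/372) = 13/12.
Numerically: 13/12 ≈ 1.0833.
Is 13/12 < 1? NO.
Since the bound 13/12 is ≥ 1, the union bound is uninformative here; it does NOT by itself certify existence.

31·p = 13/12 ≈ 1.0833; existence NOT certified by the union bound.


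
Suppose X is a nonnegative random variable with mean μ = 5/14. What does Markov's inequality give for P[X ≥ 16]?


μ = E[X] = 5/14, a = 16.
Markov: P[X ≥ 16] ≤ μ/a = (5/14)/16 = 5/224.
Numerically: ≈ 0.02232.
(Since a = 16 > μ = 0.35714, the bound 5/224 is < 1 and informative.)

P[X ≥ 16] ≤ 5/224 ≈ 0.02232.


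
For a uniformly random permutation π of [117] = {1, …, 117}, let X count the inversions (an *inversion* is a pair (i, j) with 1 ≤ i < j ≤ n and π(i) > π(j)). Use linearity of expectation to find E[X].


Write X = Σ X_I over the C(117, 2) = 6786 pairs i < j, with X_I the indicator of one inversion.
There are 6786 indicators.
For each fixed pair i < j, the values π(i) and π(j) are two distinct elements of {1, …, 117} in uniformly random order; by symmetry P[π(i) > π(j)] = 1/2.
By linearity: E[X] = 6786 · (1/2) = C(117, 2) · (1/2) = 6786/2 = 3393 ≈ 3393.00000.

E[X] = 3393 = 3393.00000.


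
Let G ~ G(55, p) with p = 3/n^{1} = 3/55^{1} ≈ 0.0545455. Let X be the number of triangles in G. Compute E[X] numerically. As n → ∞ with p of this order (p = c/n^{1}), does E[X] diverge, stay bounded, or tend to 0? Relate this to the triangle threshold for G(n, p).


Number of potential triangles: C(55, 3) = 26235.
Each occurs with probability p³ ≈ (0.0545455)³ ≈ 1.62283997e-04.
By linearity: E[X] = C(55, 3)·p³ ≈ 26235 · 1.62283997e-04 ≈ 4.257521.
Here α = 1, so p = 3/n is exactly at the triangle threshold p ~ 1/n. Asymptotically E[X] → c³/6 = 3³/6 = 9/2 ≈ 4.500000, a bounded constant. In this regime the triangle count is asymptotically Poisson(c³/6).

E[X] ≈ 4.257521; in regime p = Θ(1/n^{1}) E[X] stays bounded (at the triangle threshold p ~ 1/n).


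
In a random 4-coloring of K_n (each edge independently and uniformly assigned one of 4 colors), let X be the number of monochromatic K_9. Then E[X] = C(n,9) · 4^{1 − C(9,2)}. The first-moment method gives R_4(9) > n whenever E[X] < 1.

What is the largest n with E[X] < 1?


We need C(n, 9) · 4^{1 − 36} < 1, i.e. C(n, 9) < 4^{36 − 1} = 1180591620717411303424.
Check values of n near the boundary:
  n = 909: C(909, 9) = 1122169012923711463931; 1122169012923711463931 < 1180591620717411303424? YES
  n = 910: C(910, 9) = 1133378248346922788210; 1133378248346922788210 < 1180591620717411303424? YES
  n = 911: C(911, 9) = 1144686900492291197405; 1144686900492291197405 < 1180591620717411303424? YES
  n = 912: C(912, 9) = 1156095740032081475120; 1156095740032081475120 < 1180591620717411303424? YES
  n = 913: C(913, 9) = 1167605542753639808390; 1167605542753639808390 < 1180591620717411303424? YES
  n = 914: C(914, 9) = 1179217089587653905932; 1179217089587653905932 < 1180591620717411303424? YES
  n = 915: C(915, 9) = 1190931166636537885130; 1190931166636537885130 < 1180591620717411303424? NO
  n = 916: C(916, 9) = 1202748565202942340440; 1202748565202942340440 < 1180591620717411303424? NO
The largest n with C(n, 9) < 1180591620717411303424 is n = 914 (where E[X] = 294804272396913476483/295147905179352825856 ≈ 0.9988357). Hence R_4(9) > 914, i.e. R_4(9) ≥ 915.

Largest n = 914; hence R_4(9) > 914.


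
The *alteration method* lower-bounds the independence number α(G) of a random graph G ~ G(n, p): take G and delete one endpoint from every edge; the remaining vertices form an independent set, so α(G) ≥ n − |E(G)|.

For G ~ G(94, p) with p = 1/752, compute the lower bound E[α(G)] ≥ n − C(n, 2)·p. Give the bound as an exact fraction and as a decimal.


E[|E(G)|] = C(94, 2)·p = 4371 · (1/752) = 93/16.
E[α(G)] ≥ n − E[|E(G)|] = 94 − 93/16 = 1411/16.
Numerically: ≈ 88.188.
(This is only a lower bound; the true E[α(G)] may be larger.)

E[α(G)] ≥ 1411/16 ≈ 88.188.


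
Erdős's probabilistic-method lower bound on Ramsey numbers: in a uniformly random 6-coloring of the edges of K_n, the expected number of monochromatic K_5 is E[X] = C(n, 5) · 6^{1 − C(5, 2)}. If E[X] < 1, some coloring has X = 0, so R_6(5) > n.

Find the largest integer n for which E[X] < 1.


We need C(n, 5) · 6^{1 − 10} < 1, i.e. C(n, 5) < 6^{10 − 1} = 10077696.
Check values of n near the boundary:
  n = 62: C(62, 5) = 6471002; 6471002 < 10077696? YES
  n = 63: C(63, 5) = 7028847; 7028847 < 10077696? YES
  n = 64: C(64, 5) = 7624512; 7624512 < 10077696? YES
  n = 65: C(65, 5) = 8259888; 8259888 < 10077696? YES
  n = 66: C(66, 5) = 8936928; 8936928 < 10077696? YES
  n = 67: C(67, 5) = 9657648; 9657648 < 10077696? YES
  n = 68: C(68, 5) = 10424128; 10424128 < 10077696? NO
The largest n with C(n, 5) < 10077696 is n = 67 (where E[X] = 67067/69984 ≈ 0.9583). Hence R_6(5) > 67, i.e. R_6(5) ≥ 68.

Largest n = 67; hence R_6(5) > 67.


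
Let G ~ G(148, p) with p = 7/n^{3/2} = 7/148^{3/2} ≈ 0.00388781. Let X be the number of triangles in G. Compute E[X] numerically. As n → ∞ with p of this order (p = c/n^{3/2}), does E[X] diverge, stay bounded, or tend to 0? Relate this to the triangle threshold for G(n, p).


Number of potential triangles: C(148, 3) = 529396.
Each occurs with probability p³ ≈ (0.00388781)³ ≈ 5.87646834e-08.
By linearity: E[X] = C(148, 3)·p³ ≈ 529396 · 5.87646834e-08 ≈ 0.031110.
Since α = 3/2 > 1, p = c/n^{3/2} = o(1/n) is below the triangle threshold p ~ 1/n. Asymptotically E[X] ~ (c³/6)·n^{3(1−α)} = (7³/6)·n^{-1.5} → 0, so by Markov's inequality G has no triangles w.h.p.

E[X] ≈ 0.031110; in regime p = Θ(1/n^{3/2}) E[X] tends to 0 (below the triangle threshold p ~ 1/n).


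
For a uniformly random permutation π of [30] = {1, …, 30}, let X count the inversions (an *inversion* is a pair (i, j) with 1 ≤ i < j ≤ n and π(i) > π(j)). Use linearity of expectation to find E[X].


Write X = Σ X_I over the C(30, 2) = 435 pairs i < j, with X_I the indicator of one inversion.
There are 435 indicators.
For each fixed pair i < j, the values π(i) and π(j) are two distinct elements of {1, …, 30} in uniformly random order; by symmetry P[π(i) > π(j)] = 1/2.
By linearity: E[X] = 435 · (1/2) = C(30, 2) · (1/2) = 435/2 = 435/2 ≈ 217.50000.

E[X] = 435/2 = 217.50000.


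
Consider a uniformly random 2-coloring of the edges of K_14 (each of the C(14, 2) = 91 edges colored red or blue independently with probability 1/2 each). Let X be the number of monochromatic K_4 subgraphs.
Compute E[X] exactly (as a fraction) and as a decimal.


Let X = Σ_S X_S over the C(14, 4) = 1001 subsets S of size 4, where X_S = 1 if the K_4 on S is monochromatic.
For a fixed S, the K_4 on S has C(4, 2) = 6 edges. P[all 6 edges red] = (1/2)^6, and likewise for blue, so P[monochromatic] = 2·(1/2)^6 = 2^{1 − 6} = 1/32.
Summing: E[X] = C(14, 4) · 2^{1 − 6} = 1001 · 1/32 = 1001/32.
Numerically: E[X] ≈ 31.28125.

E[X] = C(14,4)·2^(1−C(4,2)) = 1001/32 ≈ 31.28125.


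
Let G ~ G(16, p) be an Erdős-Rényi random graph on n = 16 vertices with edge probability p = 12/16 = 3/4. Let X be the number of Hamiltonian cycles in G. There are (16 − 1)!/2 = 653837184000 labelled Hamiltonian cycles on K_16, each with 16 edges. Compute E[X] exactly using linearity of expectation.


K_16 has (16 − 1)!/2 = 653837184000 labelled Hamiltonian cycles.
For each such Hamiltonian cycle H, let X_H = 1 if all 16 edges of H are present in G. Then P[X_H = 1] = p^{16} = (3/4)^{16} = 43046721/4294967296.
By linearity of expectation: E[X] = Σ_H E[X_H] = 653837184000 · p^{16} = 653837184000 · 43046721/4294967296 = 27485885585032875/4194304.
Numerically: E[X] ≈ 6.55e+09.

E[X] = 653837184000 · (3/4)^{16} = 27485885585032875/4194304 ≈ 6.55e+09.


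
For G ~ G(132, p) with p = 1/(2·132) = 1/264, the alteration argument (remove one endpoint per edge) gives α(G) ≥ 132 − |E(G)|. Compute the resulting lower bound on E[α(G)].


E[|E(G)|] = C(132, 2)·p = 8646 · (1/264) = 131/4.
E[α(G)] ≥ n − E[|E(G)|] = 132 − 131/4 = 397/4.
Numerically: ≈ 99.250.
(This is only a lower bound; the true E[α(G)] may be larger.)

E[α(G)] ≥ 397/4 ≈ 99.250.


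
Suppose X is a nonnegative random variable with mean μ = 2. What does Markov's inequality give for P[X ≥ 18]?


μ = E[X] = 2, a = 18.
Markov: P[X ≥ 18] ≤ μ/a = (2)/18 = 1/9.
Numerically: ≈ 0.111.
(Since a = 18 > μ = 2.000, the bound 1/9 is < 1 and informative.)

P[X ≥ 18] ≤ 1/9 ≈ 0.111.


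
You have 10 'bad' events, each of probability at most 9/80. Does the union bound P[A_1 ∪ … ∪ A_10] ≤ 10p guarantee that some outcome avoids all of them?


Union bound: P[∪_{i=1}^{10} A_i] ≤ Σ_i P[A_i] ≤ 10·p = 10·(9/80) = 9/8.
Numerically: 9/8 ≈ 1.125000.
Is 9/8 < 1? NO.
Since the bound 9/8 is ≥ 1, the union bound is uninformative here; it does NOT by itself certify existence.

10·p = 9/8 ≈ 1.125000; existence NOT certified by the union bound.


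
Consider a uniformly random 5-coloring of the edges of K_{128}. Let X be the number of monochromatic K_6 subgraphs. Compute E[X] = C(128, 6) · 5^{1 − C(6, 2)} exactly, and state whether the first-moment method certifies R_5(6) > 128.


E[X] = C(128, 6) · 5^{1 − 15} = 5423611200 · 5^{−14} = 5423611200/6103515625.
As a reduced fraction: E[X] = 216944448/244140625 ≈ 0.8886045.
Is E[X] < 1? YES.
Since E[X] < 1, there exists a 5-coloring of K_{128} with no monochromatic K_6; hence R_5(6) > 128.

E[X] = 216944448/244140625 ≈ 0.8886045; E[X] < 1, so R_5(6) > 128.


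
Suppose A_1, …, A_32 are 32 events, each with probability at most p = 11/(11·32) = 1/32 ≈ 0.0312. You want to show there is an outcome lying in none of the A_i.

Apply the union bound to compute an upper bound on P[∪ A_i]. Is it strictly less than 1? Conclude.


Union bound: P[∪_{i=1}^{32} A_i] ≤ Σ_i P[A_i] ≤ 32·p = 32·(1/32) = 1.
Numerically: 1 ≈ 1.0000.
Is 1 < 1? NO.
Since the bound 1 is ≥ 1, the union bound is uninformative here; it does NOT by itself certify existence.

32·p = 1 ≈ 1.0000; existence NOT certified by the union bound.


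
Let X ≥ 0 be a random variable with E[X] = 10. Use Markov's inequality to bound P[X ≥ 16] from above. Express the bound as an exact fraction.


μ = E[X] = 10, a = 16.
Markov: P[X ≥ 16] ≤ μ/a = (10)/16 = 5/8.
Numerically: ≈ 0.625000.
(Since a = 16 > μ = 10.000000, the bound 5/8 is < 1 and informative.)

P[X ≥ 16] ≤ 5/8 ≈ 0.625000.


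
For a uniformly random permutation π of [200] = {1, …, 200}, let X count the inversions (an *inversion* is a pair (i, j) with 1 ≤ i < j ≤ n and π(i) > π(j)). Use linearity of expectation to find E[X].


Write X = Σ X_I over the C(200, 2) = 19900 pairs i < j, with X_I the indicator of one inversion.
There are 19900 indicators.
For each fixed pair i < j, the values π(i) and π(j) are two distinct elements of {1, …, 200} in uniformly random order; by symmetry P[π(i) > π(j)] = 1/2.
By linearity: E[X] = 19900 · (1/2) = C(200, 2) · (1/2) = 19900/2 = 9950 ≈ 9950.000.

E[X] = 9950 = 9950.000.


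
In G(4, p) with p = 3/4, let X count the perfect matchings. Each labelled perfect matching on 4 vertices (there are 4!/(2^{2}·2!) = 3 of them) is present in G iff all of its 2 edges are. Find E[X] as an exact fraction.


K_4 has 4!/(2^{2}·2!) = 3 labelled perfect matchings.
For each such perfect matching H, let X_H = 1 if all 2 edges of H are present in G. Then P[X_H = 1] = p^{2} = (3/4)^{2} = 9/16.
By linearity of expectation: E[X] = Σ_H E[X_H] = 3 · p^{2} = 3 · 9/16 = 27/16.
Numerically: E[X] ≈ 1.69.

E[X] = 3 · (3/4)^{2} = 27/16 ≈ 1.69.


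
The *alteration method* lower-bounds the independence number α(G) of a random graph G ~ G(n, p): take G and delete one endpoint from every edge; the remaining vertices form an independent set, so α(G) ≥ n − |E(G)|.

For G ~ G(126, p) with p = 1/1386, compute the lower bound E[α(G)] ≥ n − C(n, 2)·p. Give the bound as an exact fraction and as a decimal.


E[|E(G)|] = C(126, 2)·p = 7875 · (1/1386) = 125/22.
E[α(G)] ≥ n − E[|E(G)|] = 126 − 125/22 = 2647/22.
Numerically: ≈ 120.318182.
(This is only a lower bound; the true E[α(G)] may be larger.)

E[α(G)] ≥ 2647/22 ≈ 120.318182.


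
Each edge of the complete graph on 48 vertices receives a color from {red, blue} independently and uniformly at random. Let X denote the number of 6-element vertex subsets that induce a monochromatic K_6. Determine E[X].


Let X = Σ_S X_S over the C(48, 6) = 12271512 subsets S of size 6, where X_S = 1 if the K_6 on S is monochromatic.
For a fixed S, the K_6 on S has C(6, 2) = 15 edges. P[all 15 edges red] = (1/2)^15, and likewise for blue, so P[monochromatic] = 2·(1/2)^15 = 2^{1 − 15} = 1/16384.
By linearity: E[X] = C(48, 6) · 2^{1 − 15} = 12271512 · 1/16384 = 1533939/2048.
Numerically: E[X] ≈ 748.993652.

E[X] = C(48,6)·2^(1−C(6,2)) = 1533939/2048 ≈ 748.993652.


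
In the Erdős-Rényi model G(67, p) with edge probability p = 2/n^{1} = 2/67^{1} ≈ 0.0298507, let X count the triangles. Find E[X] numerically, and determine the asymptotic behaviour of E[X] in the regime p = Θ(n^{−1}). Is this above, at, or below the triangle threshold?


Number of potential triangles: C(67, 3) = 47905.
Each occurs with probability p³ ≈ (0.0298507)³ ≈ 2.65990165e-05.
By linearity: E[X] = C(67, 3)·p³ ≈ 47905 · 2.65990165e-05 ≈ 1.274226.
Here α = 1, so p = 2/n is exactly at the triangle threshold p ~ 1/n. Asymptotically E[X] → c³/6 = 2³/6 = 4/3 ≈ 1.333333, a bounded constant. In this regime the triangle count is asymptotically Poisson(c³/6).

E[X] ≈ 1.274226; in regime p = Θ(1/n^{1}) E[X] stays bounded (at the triangle threshold p ~ 1/n).


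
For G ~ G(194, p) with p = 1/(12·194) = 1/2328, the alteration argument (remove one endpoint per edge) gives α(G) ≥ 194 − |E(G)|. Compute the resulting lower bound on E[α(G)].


E[|E(G)|] = C(194, 2)·p = 18721 · (1/2328) = 193/24.
E[α(G)] ≥ n − E[|E(G)|] = 194 − 193/24 = 4463/24.
Numerically: ≈ 185.958333.
(This is only a lower bound; the true E[α(G)] may be larger.)

E[α(G)] ≥ 4463/24 ≈ 185.958333.


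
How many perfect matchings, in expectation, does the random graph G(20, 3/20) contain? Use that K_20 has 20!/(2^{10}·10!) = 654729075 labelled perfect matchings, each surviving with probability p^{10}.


K_20 has 20!/(2^{10}·10!) = 654729075 labelled perfect matchings.
For each such perfect matching H, let X_H = 1 if all 10 edges of H are present in G. Then P[X_H = 1] = p^{10} = (3/20)^{10} = 59049/10240000000000.
By linearity: E[X] = Σ_H E[X_H] = 654729075 · p^{10} = 654729075 · 59049/10240000000000 = 1546443885987/409600000000.
Numerically: E[X] ≈ 3.78.

E[X] = 654729075 · (3/20)^{10} = 1546443885987/409600000000 ≈ 3.78.


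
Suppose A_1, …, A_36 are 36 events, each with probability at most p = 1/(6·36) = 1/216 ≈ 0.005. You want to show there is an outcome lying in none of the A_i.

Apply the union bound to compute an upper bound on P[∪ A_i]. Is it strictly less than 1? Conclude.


Union bound: P[∪_{i=1}^{36} A_i] ≤ Σ_i P[A_i] ≤ 36·p = 36·(1/216) = 1/6.
Numerically: 1/6 ≈ 0.167.
Is 1/6 < 1? YES.
Since P[∪ A_i] ≤ 1/6 < 1, the complement has P[∩ A_i^c] ≥ 1 − 1/6 = 5/6 > 0, so some outcome avoids every A_i.

36·p = 1/6 ≈ 0.167; existence CERTIFIED by the union bound.


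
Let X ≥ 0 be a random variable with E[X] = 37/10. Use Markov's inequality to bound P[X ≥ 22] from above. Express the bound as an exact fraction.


μ = E[X] = 37/10, a = 22.
Markov: P[X ≥ 22] ≤ μ/a = (37/10)/22 = 37/220.
Numerically: ≈ 0.16818.
(Since a = 22 > μ = 3.70000, the bound 37/220 is < 1 and informative.)

P[X ≥ 22] ≤ 37/220 ≈ 0.16818.


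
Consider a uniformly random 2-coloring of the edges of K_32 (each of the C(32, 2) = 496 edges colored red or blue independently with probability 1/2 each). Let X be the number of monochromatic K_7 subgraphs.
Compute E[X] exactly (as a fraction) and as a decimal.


Let X = Σ_S X_S over the C(32, 7) = 3365856 subsets S of size 7, where X_S = 1 if the K_7 on S is monochromatic.
For a fixed S, the K_7 on S has C(7, 2) = 21 edges. P[all 21 edges red] = (1/2)^21, and likewise for blue, so P[monochromatic] = 2·(1/2)^21 = 2^{1 − 21} = 1/1048576.
Summing: E[X] = C(32, 7) · 2^{1 − 21} = 3365856 · 1/1048576 = 105183/32768.
Numerically: E[X] ≈ 3.20993.

E[X] = C(32,7)·2^(1−C(7,2)) = 105183/32768 ≈ 3.20993.
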